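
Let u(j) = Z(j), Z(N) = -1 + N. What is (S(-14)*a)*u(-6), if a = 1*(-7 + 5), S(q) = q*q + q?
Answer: 2548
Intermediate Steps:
S(q) = q + q**2 (S(q) = q**2 + q = q + q**2)
a = -2 (a = 1*(-2) = -2)
u(j) = -1 + j
(S(-14)*a)*u(-6) = (-14*(1 - 14)*(-2))*(-1 - 6) = (-14*(-13)*(-2))*(-7) = (182*(-2))*(-7) = -364*(-7) = 2548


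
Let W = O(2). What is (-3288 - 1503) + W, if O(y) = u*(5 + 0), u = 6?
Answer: -4761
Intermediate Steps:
O(y) = 30 (O(y) = 6*(5 + 0) = 6*5 = 30)
W = 30
(-3288 - 1503) + W = (-3288 - 1503) + 30 = -4791 + 30 = -4761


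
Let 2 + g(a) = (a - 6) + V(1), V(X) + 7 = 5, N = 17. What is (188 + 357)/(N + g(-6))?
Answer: 545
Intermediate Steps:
V(X) = -2 (V(X) = -7 + 5 = -2)
g(a) = -10 + a (g(a) = -2 + ((a - 6) - 2) = -2 + ((-6 + a) - 2) = -2 + (-8 + a) = -10 + a)
(188 + 357)/(N + g(-6)) = (188 + 357)/(17 + (-10 - 6)) = 545/(17 - 16) = 545/1 = 545*1 = 545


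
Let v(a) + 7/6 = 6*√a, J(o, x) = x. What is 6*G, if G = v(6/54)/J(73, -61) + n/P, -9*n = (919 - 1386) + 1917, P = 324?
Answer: -45440/14823 ≈ -3.0655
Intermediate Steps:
n = -1450/9 (n = -((919 - 1386) + 1917)/9 = -(-467 + 1917)/9 = -⅑*1450 = -1450/9 ≈ -161.11)
v(a) = -7/6 + 6*√a
G = -22720/44469 (G = (-7/6 + 6*√(6/54))/(-61) - 1450/9/324 = (-7/6 + 6*√(6*(1/54)))*(-1/61) - 1450/9*1/324 = (-7/6 + 6*√(⅑))*(-1/61) - 725/1458 = (-7/6 + 6*(⅓))*(-1/61) - 725/1458 = (-7/6 + 2)*(-1/61) - 725/1458 = (⅚)*(-1/61) - 725/1458 = -5/366 - 725/1458 = -22720/44469 ≈ -0.51092)
6*G = 6*(-22720/44469) = -45440/14823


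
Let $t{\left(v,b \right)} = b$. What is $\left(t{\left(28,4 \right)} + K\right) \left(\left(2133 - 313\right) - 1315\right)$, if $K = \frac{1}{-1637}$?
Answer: $\frac{3306235}{1637} \approx 2019.7$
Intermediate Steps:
$K = - \frac{1}{1637} \approx -0.00061087$
$\left(t{\left(28,4 \right)} + K\right) \left(\left(2133 - 313\right) - 1315\right) = \left(4 - \frac{1}{1637}\right) \left(\left(2133 - 313\right) - 1315\right) = \frac{6547 \left(1820 - 1315\right)}{1637} = \frac{6547}{1637} \cdot 505 = \frac{3306235}{1637}$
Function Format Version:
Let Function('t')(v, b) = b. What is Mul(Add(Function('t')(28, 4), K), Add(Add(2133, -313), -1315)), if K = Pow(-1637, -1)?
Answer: Rational(3306235, 1637) ≈ 2019.7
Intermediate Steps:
K = Rational(-1, 1637) ≈ -0.00061087
Mul(Add(Function('t')(28, 4), K), Add(Add(2133, -313), -1315)) = Mul(Add(4, Rational(-1, 1637)), Add(Add(2133, -313), -1315)) = Mul(Rational(6547, 1637), Add(1820, -1315)) = Mul(Rational(6547, 1637), 505) = Rational(3306235, 1637)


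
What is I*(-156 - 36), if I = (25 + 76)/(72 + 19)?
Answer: -19392/91 ≈ -213.10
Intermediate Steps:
I = 101/91 ≈ 1.1099
I*(-156 - 36) = 101*(-156 - 36)/91 = (101/91)*(-192) = -19392/91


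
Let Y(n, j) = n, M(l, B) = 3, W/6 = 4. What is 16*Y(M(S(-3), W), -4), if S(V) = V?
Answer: 48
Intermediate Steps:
W = 24 (W = 6*4 = 24)
16*Y(M(S(-3), W), -4) = 16*3 = 48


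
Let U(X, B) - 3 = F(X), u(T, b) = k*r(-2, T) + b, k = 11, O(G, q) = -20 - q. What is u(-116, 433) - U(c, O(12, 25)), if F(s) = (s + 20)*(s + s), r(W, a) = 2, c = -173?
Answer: -52486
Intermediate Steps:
F(s) = 2*s*(20 + s) (F(s) = (20 + s)*(2*s) = 2*s*(20 + s))
u(T, b) = 22 + b (u(T, b) = 11*2 + b = 22 + b)
U(X, B) = 3 + 2*X*(20 + X)
u(-116, 433) - U(c, O(12, 25)) = (22 + 433) - (3 + 2*(-173)*(20 - 173)) = 455 - (3 + 2*(-173)*(-153)) = 455 - (3 + 52938) = 455 - 1*52941 = 455 - 52941 = -52486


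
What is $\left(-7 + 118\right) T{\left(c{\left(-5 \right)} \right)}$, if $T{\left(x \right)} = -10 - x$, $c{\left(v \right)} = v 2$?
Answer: $0$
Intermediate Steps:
$c{\left(v \right)} = 2 v$
$\left(-7 + 118\right) T{\left(c{\left(-5 \right)} \right)} = \left(-7 + 118\right) \left(-10 - 2 \left(-5\right)\right) = 111 \left(-10 - -10\right) = 111 \left(-10 + 10\right) = 111 \cdot 0 = 0$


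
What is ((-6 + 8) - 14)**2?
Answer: 144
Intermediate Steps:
((-6 + 8) - 14)**2 = (2 - 14)**2 = (-12)**2 = 144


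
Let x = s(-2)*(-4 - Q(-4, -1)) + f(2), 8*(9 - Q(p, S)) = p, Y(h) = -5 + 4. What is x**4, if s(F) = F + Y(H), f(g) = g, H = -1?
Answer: 52200625/16 ≈ 3.2625e+6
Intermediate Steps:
Y(h) = -1
Q(p, S) = 9 - p/8
s(F) = -1 + F (s(F) = F - 1 = -1 + F)
x = 85/2 (x = (-1 - 2)*(-4 - (9 - 1/8*(-4))) + 2 = -3*(-4 - (9 + 1/2)) + 2 = -3*(-4 - 1*19/2) + 2 = -3*(-4 - 19/2) + 2 = -3*(-27/2) + 2 = 81/2 + 2 = 85/2 ≈ 42.500)
x**4 = (85/2)**4 = 52200625/16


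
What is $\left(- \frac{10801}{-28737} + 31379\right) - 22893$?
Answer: $\frac{243872983}{28737} \approx 8486.4$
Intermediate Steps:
$\left(- \frac{10801}{-28737} + 31379\right) - 22893 = \left(\left(-10801\right) \left(- \frac{1}{28737}\right) + 31379\right) - 22893 = \left(\frac{10801}{28737} + 31379\right) - 22893 = \frac{901749124}{28737} - 22893 = \frac{243872983}{28737}$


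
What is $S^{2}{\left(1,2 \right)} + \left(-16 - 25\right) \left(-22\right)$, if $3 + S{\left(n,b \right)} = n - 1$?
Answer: $911$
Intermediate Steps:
$S{\left(n,b \right)} = -4 + n$ ($S{\left(n,b \right)} = -3 + \left(n - 1\right) = -3 + \left(-1 + n\right) = -4 + n$)
$S^{2}{\left(1,2 \right)} + \left(-16 - 25\right) \left(-22\right) = \left(-4 + 1\right)^{2} + \left(-16 - 25\right) \left(-22\right) = \left(-3\right)^{2} - -902 = 9 + 902 = 911$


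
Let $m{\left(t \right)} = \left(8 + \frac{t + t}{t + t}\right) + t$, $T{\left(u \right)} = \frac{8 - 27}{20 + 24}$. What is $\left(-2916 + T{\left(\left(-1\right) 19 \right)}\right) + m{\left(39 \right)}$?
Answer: $- \frac{126211}{44} \approx -2868.4$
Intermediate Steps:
$T{\left(u \right)} = - \frac{19}{44}$
$m{\left(t \right)} = 9 + t$ ($m{\left(t \right)} = \left(8 + \frac{2 t}{2 t}\right) + t = \left(8 + 2 t \frac{1}{2 t}\right) + t = \left(8 + 1\right) + t = 9 + t$)
$\left(-2916 + T{\left(\left(-1\right) 19 \right)}\right) + m{\left(39 \right)} = \left(-2916 - \frac{19}{44}\right) + \left(9 + 39\right) = - \frac{128323}{44} + 48 = - \frac{126211}{44}$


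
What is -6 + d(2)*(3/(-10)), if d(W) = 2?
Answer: -33/5 ≈ -6.6000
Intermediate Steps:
-6 + d(2)*(3/(-10)) = -6 + 2*(3/(-10)) = -6 + 2*(3*(-⅒)) = -6 + 2*(-3/10) = -6 - ⅗ = -33/5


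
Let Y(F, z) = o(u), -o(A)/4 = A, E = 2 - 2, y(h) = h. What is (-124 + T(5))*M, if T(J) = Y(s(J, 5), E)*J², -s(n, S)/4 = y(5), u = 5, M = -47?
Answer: 29328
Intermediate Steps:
E = 0
s(n, S) = -20 (s(n, S) = -4*5 = -20)
o(A) = -4*A
Y(F, z) = -20 (Y(F, z) = -4*5 = -20)
T(J) = -20*J²
(-124 + T(5))*M = (-124 - 20*5²)*(-47) = (-124 - 20*25)*(-47) = (-124 - 500)*(-47) = -624*(-47) = 29328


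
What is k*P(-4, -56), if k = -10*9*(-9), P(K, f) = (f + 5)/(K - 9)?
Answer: 41310/13 ≈ 3177.7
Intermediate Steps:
P(K, f) = (5 + f)/(-9 + K)
k = 810 (k = -90*(-9) = 810)
k*P(-4, -56) = 810*((5 - 56)/(-9 - 4)) = 810*(-51/(-13)) = 810*(-1/13*(-51)) = 810*(51/13) = 41310/13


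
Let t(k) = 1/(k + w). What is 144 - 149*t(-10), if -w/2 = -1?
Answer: 1301/8 ≈ 162.63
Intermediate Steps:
w = 2 (w = -2*(-1) = 2)
t(k) = 1/(2 + k) (t(k) = 1/(k + 2) = 1/(2 + k))
144 - 149*t(-10) = 144 - 149/(2 - 10) = 144 - 149/(-8) = 144 - 149*(-⅛) = 144 + 149/8 = 1301/8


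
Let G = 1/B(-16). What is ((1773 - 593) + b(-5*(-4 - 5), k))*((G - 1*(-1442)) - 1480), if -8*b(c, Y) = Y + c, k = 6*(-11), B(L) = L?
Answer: -5761749/128 ≈ -45014.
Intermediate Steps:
G = -1/16 (G = 1/(-16) = -1/16 ≈ -0.062500)
k = -66
b(c, Y) = -Y/8 - c/8 (b(c, Y) = -(Y + c)/8 = -Y/8 - c/8)
((1773 - 593) + b(-5*(-4 - 5), k))*((G - 1*(-1442)) - 1480) = ((1773 - 593) + (-⅛*(-66) - (-5)*(-4 - 5)/8))*((-1/16 - 1*(-1442)) - 1480) = (1180 + (33/4 - (-5)*(-9)/8))*((-1/16 + 1442) - 1480) = (1180 + (33/4 - ⅛*45))*(23071/16 - 1480) = (1180 + (33/4 - 45/8))*(-609/16) = (1180 + 21/8)*(-609/16) = (9461/8)*(-609/16) = -5761749/128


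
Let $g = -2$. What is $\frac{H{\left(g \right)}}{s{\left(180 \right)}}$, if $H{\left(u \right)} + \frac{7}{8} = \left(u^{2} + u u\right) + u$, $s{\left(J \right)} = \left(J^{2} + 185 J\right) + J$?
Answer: $\frac{41}{527040} \approx 7.7793 \cdot 10^{-5}$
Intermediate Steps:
$s{\left(J \right)} = J^{2} + 186 J$
$H{\left(u \right)} = - \frac{7}{8} + u + 2 u^{2}$ ($H{\left(u \right)} = - \frac{7}{8} + \left(\left(u^{2} + u u\right) + u\right) = - \frac{7}{8} + \left(\left(u^{2} + u^{2}\right) + u\right) = - \frac{7}{8} + \left(2 u^{2} + u\right) = - \frac{7}{8} + \left(u + 2 u^{2}\right) = - \frac{7}{8} + u + 2 u^{2}$)
$\frac{H{\left(g \right)}}{s{\left(180 \right)}} = \frac{- \frac{7}{8} - 2 + 2 \left(-2\right)^{2}}{180 \left(186 + 180\right)} = \frac{- \frac{7}{8} - 2 + 2 \cdot 4}{180 \cdot 366} = \frac{- \frac{7}{8} - 2 + 8}{65880} = \frac{41}{8} \cdot \frac{1}{65880} = \frac{41}{527040}$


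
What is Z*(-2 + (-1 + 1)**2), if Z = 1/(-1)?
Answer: 2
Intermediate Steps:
Z = -1
Z*(-2 + (-1 + 1)**2) = -(-2 + (-1 + 1)**2) = -(-2 + 0**2) = -(-2 + 0) = -1*(-2) = 2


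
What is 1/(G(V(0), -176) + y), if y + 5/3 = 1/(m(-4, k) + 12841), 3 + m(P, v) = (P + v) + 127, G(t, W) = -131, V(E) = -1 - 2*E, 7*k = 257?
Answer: -90984/12070537 ≈ -0.0075377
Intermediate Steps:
k = 257/7 (k = (⅐)*257 = 257/7 ≈ 36.714)
m(P, v) = 124 + P + v (m(P, v) = -3 + ((P + v) + 127) = -3 + (127 + P + v) = 124 + P + v)
y = -151633/90984 (y = -5/3 + 1/((124 - 4 + 257/7) + 12841) = -5/3 + 1/(1097/7 + 12841) = -5/3 + 1/(90984/7) = -5/3 + 7/90984 = -151633/90984 ≈ -1.6666)
1/(G(V(0), -176) + y) = 1/(-131 - 151633/90984) = 1/(-12070537/90984) = -90984/12070537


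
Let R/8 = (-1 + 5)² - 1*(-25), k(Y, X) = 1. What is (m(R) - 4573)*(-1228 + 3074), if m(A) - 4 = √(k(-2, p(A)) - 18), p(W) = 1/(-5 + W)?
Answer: -8434374 + 1846*I*√17 ≈ -8.4344e+6 + 7611.3*I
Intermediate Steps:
R = 328 (R = 8*((-1 + 5)² - 1*(-25)) = 8*(4² + 25) = 8*(16 + 25) = 8*41 = 328)
m(A) = 4 + I*√17 (m(A) = 4 + √(1 - 18) = 4 + √(-17) = 4 + I*√17)
(m(R) - 4573)*(-1228 + 3074) = ((4 + I*√17) - 4573)*(-1228 + 3074) = (-4569 + I*√17)*1846 = -8434374 + 1846*I*√17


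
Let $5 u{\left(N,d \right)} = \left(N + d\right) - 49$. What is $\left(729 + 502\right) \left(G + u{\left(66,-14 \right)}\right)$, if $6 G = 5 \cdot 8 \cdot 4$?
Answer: $\frac{503479}{15} \approx 33565.0$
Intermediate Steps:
$G = \frac{80}{3}$ ($G = \frac{5 \cdot 8 \cdot 4}{6} = \frac{5 \cdot 32}{6} = \frac{1}{6} \cdot 160 = \frac{80}{3} \approx 26.667$)
$u{\left(N,d \right)} = - \frac{49}{5} + \frac{N}{5} + \frac{d}{5}$ ($u{\left(N,d \right)} = \frac{\left(N + d\right) - 49}{5} = \frac{-49 + N + d}{5} = - \frac{49}{5} + \frac{N}{5} + \frac{d}{5}$)
$\left(729 + 502\right) \left(G + u{\left(66,-14 \right)}\right) = \left(729 + 502\right) \left(\frac{80}{3} + \left(- \frac{49}{5} + \frac{1}{5} \cdot 66 + \frac{1}{5} \left(-14\right)\right)\right) = 1231 \left(\frac{80}{3} - - \frac{3}{5}\right) = 1231 \left(\frac{80}{3} + \frac{3}{5}\right) = 1231 \cdot \frac{409}{15} = \frac{503479}{15}$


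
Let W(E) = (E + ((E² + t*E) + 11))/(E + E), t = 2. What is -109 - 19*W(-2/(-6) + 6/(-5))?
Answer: -3389/390 ≈ -8.6897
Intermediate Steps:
W(E) = (11 + E² + 3*E)/(2*E) (W(E) = (E + ((E² + 2*E) + 11))/(E + E) = (E + (11 + E² + 2*E))/((2*E)) = (11 + E² + 3*E)*(1/(2*E)) = (11 + E² + 3*E)/(2*E))
-109 - 19*W(-2/(-6) + 6/(-5)) = -109 - 19*(11 + (-2/(-6) + 6/(-5))*(3 + (-2/(-6) + 6/(-5))))/(2*(-2/(-6) + 6/(-5))) = -109 - 19*(11 + (-2*(-⅙) + 6*(-⅕))*(3 + (-2*(-⅙) + 6*(-⅕))))/(2*(-2*(-⅙) + 6*(-⅕))) = -109 - 19*(11 + (⅓ - 6/5)*(3 + (⅓ - 6/5)))/(2*(⅓ - 6/5)) = -109 - 19*(11 - 13*(3 - 13/15)/15)/(2*(-13/15)) = -109 - 19*(-15)*(11 - 13/15*32/15)/(2*13) = -109 - 19*(-15)*(11 - 416/225)/(2*13) = -109 - 19*(-15)*2059/(2*13*225) = -109 - 19*(-2059/390) = -109 + 39121/390 = -3389/390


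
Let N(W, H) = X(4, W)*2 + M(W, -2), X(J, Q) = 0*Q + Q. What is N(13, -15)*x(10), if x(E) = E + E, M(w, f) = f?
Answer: 480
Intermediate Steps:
X(J, Q) = Q (X(J, Q) = 0 + Q = Q)
N(W, H) = -2 + 2*W (N(W, H) = W*2 - 2 = 2*W - 2 = -2 + 2*W)
x(E) = 2*E
N(13, -15)*x(10) = (-2 + 2*13)*(2*10) = (-2 + 26)*20 = 24*20 = 480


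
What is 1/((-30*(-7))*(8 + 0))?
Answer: 1/1680 ≈ 0.00059524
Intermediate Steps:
1/((-30*(-7))*(8 + 0)) = 1/(210*8) = 1/1680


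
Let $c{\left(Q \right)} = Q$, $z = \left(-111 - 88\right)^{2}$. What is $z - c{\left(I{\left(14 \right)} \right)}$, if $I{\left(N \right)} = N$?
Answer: $39587$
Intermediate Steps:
$z = 39601$ ($z = \left(-199\right)^{2} = 39601$)
$z - c{\left(I{\left(14 \right)} \right)} = 39601 - 14 = 39587$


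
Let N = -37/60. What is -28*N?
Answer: 259/15 ≈ 17.267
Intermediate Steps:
N = -37/60 (N = -37*1/60 = -37/60 ≈ -0.61667)
-28*N = -28*(-37/60) = 259/15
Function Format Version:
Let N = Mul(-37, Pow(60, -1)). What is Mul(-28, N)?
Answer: Rational(259, 15) ≈ 17.267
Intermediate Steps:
N = Rational(-37, 60) (N = Mul(-37, Rational(1, 60)) = Rational(-37, 60) ≈ -0.61667)
Mul(-28, N) = Mul(-28, Rational(-37, 60)) = Rational(259, 15)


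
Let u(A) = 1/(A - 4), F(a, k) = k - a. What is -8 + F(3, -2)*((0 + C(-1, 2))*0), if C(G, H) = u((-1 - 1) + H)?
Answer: -8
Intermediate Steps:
u(A) = 1/(-4 + A)
C(G, H) = 1/(-6 + H) (C(G, H) = 1/(-4 + ((-1 - 1) + H)) = 1/(-4 + (-2 + H)) = 1/(-6 + H))
-8 + F(3, -2)*((0 + C(-1, 2))*0) = -8 + (-2 - 1*3)*((0 + 1/(-6 + 2))*0) = -8 + (-2 - 3)*((0 + 1/(-4))*0) = -8 - 5*(0 - 1/4)*0 = -8 - (-5)*0/4 = -8 - 5*0 = -8 + 0 = -8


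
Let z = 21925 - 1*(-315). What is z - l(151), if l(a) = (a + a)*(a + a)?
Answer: -68964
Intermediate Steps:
z = 22240 (z = 21925 + 315 = 22240)
l(a) = 4*a² (l(a) = (2*a)*(2*a) = 4*a²)
z - l(151) = 22240 - 4*151² = 22240 - 4*22801 = 22240 - 1*91204 = 22240 - 91204 = -68964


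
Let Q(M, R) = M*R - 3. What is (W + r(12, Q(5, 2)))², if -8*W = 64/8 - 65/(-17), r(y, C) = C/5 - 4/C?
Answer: 9554281/22657600 ≈ 0.42168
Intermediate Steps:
Q(M, R) = -3 + M*R
r(y, C) = -4/C + C/5 (r(y, C) = C*(⅕) - 4/C = C/5 - 4/C = -4/C + C/5)
W = -201/136 (W = -(64/8 - 65/(-17))/8 = -(64*(⅛) - 65*(-1/17))/8 = -(8 + 65/17)/8 = -⅛*201/17 = -201/136 ≈ -1.4779)
(W + r(12, Q(5, 2)))² = (-201/136 + (-4/(-3 + 5*2) + (-3 + 5*2)/5))² = (-201/136 + (-4/(-3 + 10) + (-3 + 10)/5))² = (-201/136 + (-4/7 + (⅕)*7))² = (-201/136 + (-4*⅐ + 7/5))² = (-201/136 + (-4/7 + 7/5))² = (-201/136 + 29/35)² = (-3091/4760)² = 9554281/22657600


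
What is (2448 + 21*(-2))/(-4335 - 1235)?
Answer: -1203/2785 ≈ -0.43196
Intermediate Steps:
(2448 + 21*(-2))/(-4335 - 1235) = (2448 - 42)/(-5570) = 2406*(-1/5570) = -1203/2785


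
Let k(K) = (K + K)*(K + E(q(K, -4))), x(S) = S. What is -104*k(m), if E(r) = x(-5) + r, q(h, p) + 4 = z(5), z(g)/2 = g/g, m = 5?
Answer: 2080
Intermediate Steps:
z(g) = 2 (z(g) = 2*(g/g) = 2*1 = 2)
q(h, p) = -2 (q(h, p) = -4 + 2 = -2)
E(r) = -5 + r
k(K) = 2*K*(-7 + K) (k(K) = (K + K)*(K + (-5 - 2)) = (2*K)*(K - 7) = (2*K)*(-7 + K) = 2*K*(-7 + K))
-104*k(m) = -208*5*(-7 + 5) = -208*5*(-2) = -104*(-20) = 2080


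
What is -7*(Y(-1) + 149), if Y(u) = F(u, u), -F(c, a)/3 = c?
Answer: -1064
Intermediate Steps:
F(c, a) = -3*c
Y(u) = -3*u
-7*(Y(-1) + 149) = -7*(-3*(-1) + 149) = -7*(3 + 149) = -7*152 = -1064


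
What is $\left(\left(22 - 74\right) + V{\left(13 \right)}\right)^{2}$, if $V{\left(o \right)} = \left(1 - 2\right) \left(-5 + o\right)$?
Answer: $3600$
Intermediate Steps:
$V{\left(o \right)} = 5 - o$ ($V{\left(o \right)} = - (-5 + o) = 5 - o$)
$\left(\left(22 - 74\right) + V{\left(13 \right)}\right)^{2} = \left(\left(22 - 74\right) + \left(5 - 13\right)\right)^{2} = \left(-52 + \left(5 - 13\right)\right)^{2} = \left(-52 - 8\right)^{2} = \left(-60\right)^{2} = 3600$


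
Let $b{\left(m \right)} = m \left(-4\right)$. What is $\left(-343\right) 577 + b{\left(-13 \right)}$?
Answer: $-197859$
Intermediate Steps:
$b{\left(m \right)} = - 4 m$
$\left(-343\right) 577 + b{\left(-13 \right)} = \left(-343\right) 577 - -52 = -197911 + 52 = -197859$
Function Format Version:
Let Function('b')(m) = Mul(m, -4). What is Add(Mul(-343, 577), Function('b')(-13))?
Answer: -197859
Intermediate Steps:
Function('b')(m) = Mul(-4, m)
Add(Mul(-343, 577), Function('b')(-13)) = Add(Mul(-343, 577), Mul(-4, -13)) = Add(-197911, 52) = -197859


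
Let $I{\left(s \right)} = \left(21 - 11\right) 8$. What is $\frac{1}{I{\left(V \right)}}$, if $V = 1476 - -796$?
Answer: $\frac{1}{80} \approx 0.0125$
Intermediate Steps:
$V = 2272$ ($V = 1476 + 796 = 2272$)
$I{\left(s \right)} = 80$ ($I{\left(s \right)} = 10 \cdot 8 = 80$)
$\frac{1}{I{\left(V \right)}} = \frac{1}{80}$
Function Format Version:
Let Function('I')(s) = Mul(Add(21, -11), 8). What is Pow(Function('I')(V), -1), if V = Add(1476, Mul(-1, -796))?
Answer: Rational(1, 80) ≈ 0.012500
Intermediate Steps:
V = 2272 (V = Add(1476, 796) = 2272)
Function('I')(s) = 80 (Function('I')(s) = Mul(10, 8) = 80)
Pow(Function('I')(V), -1) = Pow(80, -1) = Rational(1, 80)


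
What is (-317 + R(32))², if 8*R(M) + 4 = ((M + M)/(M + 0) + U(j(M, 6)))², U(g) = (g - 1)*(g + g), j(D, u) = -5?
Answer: 26569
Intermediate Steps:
U(g) = 2*g*(-1 + g) (U(g) = (-1 + g)*(2*g) = 2*g*(-1 + g))
R(M) = 480 (R(M) = -½ + ((M + M)/(M + 0) + 2*(-5)*(-1 - 5))²/8 = -½ + ((2*M)/M + 2*(-5)*(-6))²/8 = -½ + (2 + 60)²/8 = -½ + (⅛)*62² = -½ + (⅛)*3844 = -½ + 961/2 = 480)
(-317 + R(32))² = (-317 + 480)² = 163² = 26569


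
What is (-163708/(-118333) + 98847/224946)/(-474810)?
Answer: -5391369091/1404305179099620 ≈ -3.8392e-6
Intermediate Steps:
(-163708/(-118333) + 98847/224946)/(-474810) = (-163708*(-1/118333) + 98847*(1/224946))*(-1/474810) = (163708/118333 + 10983/24994)*(-1/474810) = (5391369091/2957615002)*(-1/474810) = -5391369091/1404305179099620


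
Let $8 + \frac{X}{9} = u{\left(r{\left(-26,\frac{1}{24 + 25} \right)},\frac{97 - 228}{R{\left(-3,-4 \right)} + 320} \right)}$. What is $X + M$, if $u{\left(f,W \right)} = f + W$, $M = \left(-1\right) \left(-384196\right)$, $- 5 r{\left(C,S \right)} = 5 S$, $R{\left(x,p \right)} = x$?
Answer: $\frac{5966537468}{15533} \approx 3.8412 \cdot 10^{5}$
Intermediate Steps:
$r{\left(C,S \right)} = - S$ ($r{\left(C,S \right)} = - \frac{5 S}{5} = - S$)
$M = 384196$
$u{\left(f,W \right)} = W + f$
$X = - \frac{1179000}{15533}$ ($X = -72 + 9 \left(\frac{97 - 228}{-3 + 320} - \frac{1}{24 + 25}\right) = -72 + 9 \left(- \frac{131}{317} - \frac{1}{49}\right) = -72 + 9 \left(- \frac{6736}{15533}\right) = -72 - \frac{60624}{15533} = - \frac{1179000}{15533} \approx -75.903$)
$X + M = - \frac{1179000}{15533} + 384196 = \frac{5966537468}{15533}$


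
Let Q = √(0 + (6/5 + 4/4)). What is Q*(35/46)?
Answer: 7*√55/46 ≈ 1.1286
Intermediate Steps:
Q = √55/5 (Q = √(0 + (6*(⅕) + 4*(¼))) = √(0 + (6/5 + 1)) = √(0 + 11/5) = √(11/5) = √55/5 ≈ 1.4832)
Q*(35/46) = (√55/5)*(35/46) = 7*√55/46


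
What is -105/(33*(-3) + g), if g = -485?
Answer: 105/584 ≈ 0.17979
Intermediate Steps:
-105/(33*(-3) + g) = -105/(33*(-3) - 485) = -105/(-99 - 485) = -105/(-584) = -105*(-1/584) = 105/584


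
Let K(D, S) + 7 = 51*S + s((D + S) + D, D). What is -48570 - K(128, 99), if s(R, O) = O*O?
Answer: -69996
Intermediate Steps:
s(R, O) = O**2
K(D, S) = -7 + D**2 + 51*S (K(D, S) = -7 + (51*S + D**2) = -7 + (D**2 + 51*S) = -7 + D**2 + 51*S)
-48570 - K(128, 99) = -48570 - (-7 + 128**2 + 51*99) = -48570 - (-7 + 16384 + 5049) = -48570 - 1*21426 = -48570 - 21426 = -69996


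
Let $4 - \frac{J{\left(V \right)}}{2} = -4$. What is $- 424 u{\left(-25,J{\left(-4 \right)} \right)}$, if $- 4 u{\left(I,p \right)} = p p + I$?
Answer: $24486$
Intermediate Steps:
$J{\left(V \right)} = 16$ ($J{\left(V \right)} = 8 - -8 = 8 + 8 = 16$)
$u{\left(I,p \right)} = - \frac{I}{4} - \frac{p^{2}}{4}$ ($u{\left(I,p \right)} = - \frac{p p + I}{4} = - \frac{p^{2} + I}{4} = - \frac{I + p^{2}}{4} = - \frac{I}{4} - \frac{p^{2}}{4}$)
$- 424 u{\left(-25,J{\left(-4 \right)} \right)} = - 424 \left(\left(- \frac{1}{4}\right) \left(-25\right) - \frac{16^{2}}{4}\right) = - 424 \left(\frac{25}{4} - 64\right) = \left(-424\right) \left(- \frac{231}{4}\right) = 24486$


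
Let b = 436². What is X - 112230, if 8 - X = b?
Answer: -302318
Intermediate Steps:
b = 190096
X = -190088 (X = 8 - 1*190096 = 8 - 190096 = -190088)
X - 112230 = -190088 - 112230 = -302318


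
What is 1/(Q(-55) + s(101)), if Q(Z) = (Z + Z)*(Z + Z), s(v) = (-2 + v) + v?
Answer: 1/12300 ≈ 8.1301e-5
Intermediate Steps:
s(v) = -2 + 2*v
Q(Z) = 4*Z² (Q(Z) = (2*Z)*(2*Z) = 4*Z²)
1/(Q(-55) + s(101)) = 1/(4*(-55)² + (-2 + 2*101)) = 1/(4*3025 + (-2 + 202)) = 1/(12100 + 200) = 1/12300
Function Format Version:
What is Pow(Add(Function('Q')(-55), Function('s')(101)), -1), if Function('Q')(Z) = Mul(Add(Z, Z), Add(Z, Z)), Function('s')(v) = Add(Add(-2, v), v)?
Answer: Rational(1, 12300) ≈ 8.1301e-5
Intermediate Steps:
Function('s')(v) = Add(-2, Mul(2, v))
Function('Q')(Z) = Mul(4, Pow(Z, 2)) (Function('Q')(Z) = Mul(Mul(2, Z), Mul(2, Z)) = Mul(4, Pow(Z, 2)))
Pow(Add(Function('Q')(-55), Function('s')(101)), -1) = Pow(Add(Mul(4, Pow(-55, 2)), Add(-2, Mul(2, 101))), -1) = Pow(Add(Mul(4, 3025), Add(-2, 202)), -1) = Pow(Add(12100, 200), -1) = Pow(12300, -1) = Rational(1, 12300)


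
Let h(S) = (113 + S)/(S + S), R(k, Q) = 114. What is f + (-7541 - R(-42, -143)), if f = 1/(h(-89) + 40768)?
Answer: -27774942611/3628340 ≈ -7655.0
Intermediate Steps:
h(S) = (113 + S)/(2*S) (h(S) = (113 + S)/((2*S)) = (113 + S)*(1/(2*S)) = (113 + S)/(2*S))
f = 89/3628340 (f = 1/((½)*(113 - 89)/(-89) + 40768) = 1/((½)*(-1/89)*24 + 40768) = 1/(-12/89 + 40768) = 1/(3628340/89) = 89/3628340 ≈ 2.4529e-5)
f + (-7541 - R(-42, -143)) = 89/3628340 + (-7541 - 1*114) = 89/3628340 + (-7541 - 114) = 89/3628340 - 7655 = -27774942611/3628340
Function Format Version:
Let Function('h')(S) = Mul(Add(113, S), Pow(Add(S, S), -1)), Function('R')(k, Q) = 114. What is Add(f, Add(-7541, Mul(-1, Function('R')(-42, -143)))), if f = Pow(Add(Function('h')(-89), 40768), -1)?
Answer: Rational(-27774942611, 3628340) ≈ -7655.0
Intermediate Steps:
Function('h')(S) = Mul(Rational(1, 2), Pow(S, -1), Add(113, S)) (Function('h')(S) = Mul(Add(113, S), Pow(Mul(2, S), -1)) = Mul(Add(113, S), Mul(Rational(1, 2), Pow(S, -1))) = Mul(Rational(1, 2), Pow(S, -1), Add(113, S)))
f = Rational(89, 3628340) (f = Pow(Add(Mul(Rational(1, 2), Pow(-89, -1), Add(113, -89)), 40768), -1) = Pow(Add(Mul(Rational(1, 2), Rational(-1, 89), 24), 40768), -1) = Pow(Add(Rational(-12, 89), 40768), -1) = Pow(Rational(3628340, 89), -1) = Rational(89, 3628340) ≈ 2.4529e-5)
Add(f, Add(-7541, Mul(-1, Function('R')(-42, -143)))) = Add(Rational(89, 3628340), Add(-7541, Mul(-1, 114))) = Add(Rational(89, 3628340), Add(-7541, -114)) = Add(Rational(89, 3628340), -7655) = Rational(-27774942611, 3628340)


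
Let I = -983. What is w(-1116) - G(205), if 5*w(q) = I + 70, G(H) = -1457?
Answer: 6372/5 ≈ 1274.4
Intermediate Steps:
w(q) = -913/5 (w(q) = (-983 + 70)/5 = (⅕)*(-913) = -913/5)
w(-1116) - G(205) = -913/5 - 1*(-1457) = -913/5 + 1457 = 6372/5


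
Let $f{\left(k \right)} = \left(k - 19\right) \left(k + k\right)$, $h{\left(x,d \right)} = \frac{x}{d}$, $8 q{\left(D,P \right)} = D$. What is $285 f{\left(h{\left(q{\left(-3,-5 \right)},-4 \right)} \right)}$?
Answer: $- \frac{517275}{512} \approx -1010.3$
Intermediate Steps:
$q{\left(D,P \right)} = \frac{D}{8}$
$f{\left(k \right)} = 2 k \left(-19 + k\right)$ ($f{\left(k \right)} = \left(-19 + k\right) 2 k = 2 k \left(-19 + k\right)$)
$285 f{\left(h{\left(q{\left(-3,-5 \right)},-4 \right)} \right)} = 285 \cdot 2 \frac{\frac{1}{8} \left(-3\right)}{-4} \left(-19 + \frac{\frac{1}{8} \left(-3\right)}{-4}\right) = 285 \cdot 2 \left(\left(- \frac{3}{8}\right) \left(- \frac{1}{4}\right)\right) \left(-19 - - \frac{3}{32}\right) = 285 \cdot 2 \cdot \frac{3}{32} \left(-19 + \frac{3}{32}\right) = 285 \cdot 2 \cdot \frac{3}{32} \left(- \frac{605}{32}\right) = 285 \left(- \frac{1815}{512}\right) = - \frac{517275}{512}$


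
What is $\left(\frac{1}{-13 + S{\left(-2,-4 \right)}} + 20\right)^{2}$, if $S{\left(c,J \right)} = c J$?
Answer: $\frac{9801}{25} \approx 392.04$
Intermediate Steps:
$S{\left(c,J \right)} = J c$
$\left(\frac{1}{-13 + S{\left(-2,-4 \right)}} + 20\right)^{2} = \left(\frac{1}{-13 - -8} + 20\right)^{2} = \left(\frac{1}{-13 + 8} + 20\right)^{2} = \left(\frac{1}{-5} + 20\right)^{2} = \left(- \frac{1}{5} + 20\right)^{2} = \left(\frac{99}{5}\right)^{2} = \frac{9801}{25}$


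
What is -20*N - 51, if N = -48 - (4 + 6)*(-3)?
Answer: 309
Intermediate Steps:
N = -18 (N = -48 - 10*(-3) = -48 - 1*(-30) = -48 + 30 = -18)
-20*N - 51 = -20*(-18) - 51 = 360 - 51 = 309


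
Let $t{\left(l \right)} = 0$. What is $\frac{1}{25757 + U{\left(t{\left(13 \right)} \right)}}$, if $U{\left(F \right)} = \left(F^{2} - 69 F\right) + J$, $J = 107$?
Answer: $\frac{1}{25864} \approx 3.8664 \cdot 10^{-5}$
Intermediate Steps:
$U{\left(F \right)} = 107 + F^{2} - 69 F$ ($U{\left(F \right)} = \left(F^{2} - 69 F\right) + 107 = 107 + F^{2} - 69 F$)
$\frac{1}{25757 + U{\left(t{\left(13 \right)} \right)}} = \frac{1}{25757 + \left(107 + 0^{2} - 0\right)} = \frac{1}{25757 + \left(107 + 0 + 0\right)} = \frac{1}{25757 + 107} = \frac{1}{25864}$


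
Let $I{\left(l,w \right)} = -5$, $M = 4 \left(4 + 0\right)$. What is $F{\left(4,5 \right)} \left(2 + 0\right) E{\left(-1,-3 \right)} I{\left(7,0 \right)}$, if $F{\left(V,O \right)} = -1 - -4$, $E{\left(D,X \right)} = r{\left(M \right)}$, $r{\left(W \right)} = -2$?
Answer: $60$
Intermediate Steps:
$M = 16$ ($M = 4 \cdot 4 = 16$)
$E{\left(D,X \right)} = -2$
$F{\left(V,O \right)} = 3$ ($F{\left(V,O \right)} = -1 + 4 = 3$)
$F{\left(4,5 \right)} \left(2 + 0\right) E{\left(-1,-3 \right)} I{\left(7,0 \right)} = 3 \left(2 + 0\right) \left(-2\right) \left(-5\right) = 3 \cdot 2 \left(-2\right) \left(-5\right) = 3 \left(-4\right) \left(-5\right) = \left(-12\right) \left(-5\right) = 60$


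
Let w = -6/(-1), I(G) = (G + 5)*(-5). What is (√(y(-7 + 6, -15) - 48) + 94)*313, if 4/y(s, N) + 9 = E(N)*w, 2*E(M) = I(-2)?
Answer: 29422 + 313*I*√3894/9 ≈ 29422.0 + 2170.2*I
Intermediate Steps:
I(G) = -25 - 5*G (I(G) = (5 + G)*(-5) = -25 - 5*G)
w = 6 (w = -6*(-1) = 6)
E(M) = -15/2 (E(M) = (-25 - 5*(-2))/2 = (-25 + 10)/2 = (½)*(-15) = -15/2)
y(s, N) = -2/27 (y(s, N) = 4/(-9 - 15/2*6) = 4/(-9 - 45) = 4/(-54) = 4*(-1/54) = -2/27)
(√(y(-7 + 6, -15) - 48) + 94)*313 = (√(-2/27 - 48) + 94)*313 = (√(-1298/27) + 94)*313 = (I*√3894/9 + 94)*313 = (94 + I*√3894/9)*313 = 29422 + 313*I*√3894/9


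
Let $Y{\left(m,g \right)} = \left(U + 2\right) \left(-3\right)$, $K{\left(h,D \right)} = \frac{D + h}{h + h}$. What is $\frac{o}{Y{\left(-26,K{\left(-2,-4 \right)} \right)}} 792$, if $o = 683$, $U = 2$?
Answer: $-45078$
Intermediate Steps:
$K{\left(h,D \right)} = \frac{D + h}{2 h}$
$Y{\left(m,g \right)} = -12$ ($Y{\left(m,g \right)} = \left(2 + 2\right) \left(-3\right) = 4 \left(-3\right) = -12$)
$\frac{o}{Y{\left(-26,K{\left(-2,-4 \right)} \right)}} 792 = \frac{683}{-12} \cdot 792 = 683 \left(- \frac{1}{12}\right) 792 = \left(- \frac{683}{12}\right) 792 = -45078$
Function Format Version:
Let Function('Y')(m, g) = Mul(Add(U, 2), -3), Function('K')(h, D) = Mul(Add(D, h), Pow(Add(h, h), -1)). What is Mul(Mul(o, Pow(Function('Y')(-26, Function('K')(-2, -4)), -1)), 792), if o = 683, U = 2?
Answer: -45078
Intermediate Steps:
Function('K')(h, D) = Mul(Rational(1, 2), Pow(h, -1), Add(D, h)) (Function('K')(h, D) = Mul(Add(D, h), Pow(Mul(2, h), -1)) = Mul(Add(D, h), Mul(Rational(1, 2), Pow(h, -1))) = Mul(Rational(1, 2), Pow(h, -1), Add(D, h)))
Function('Y')(m, g) = -12 (Function('Y')(m, g) = Mul(Add(2, 2), -3) = Mul(4, -3) = -12)
Mul(Mul(o, Pow(Function('Y')(-26, Function('K')(-2, -4)), -1)), 792) = Mul(Mul(683, Pow(-12, -1)), 792) = Mul(Mul(683, Rational(-1, 12)), 792) = Mul(Rational(-683, 12), 792) = -45078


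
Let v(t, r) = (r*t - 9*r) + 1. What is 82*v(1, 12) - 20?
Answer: -7810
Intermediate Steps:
v(t, r) = 1 - 9*r + r*t (v(t, r) = (-9*r + r*t) + 1 = 1 - 9*r + r*t)
82*v(1, 12) - 20 = 82*(1 - 9*12 + 12*1) - 20 = 82*(1 - 108 + 12) - 20 = 82*(-95) - 20 = -7790 - 20 = -7810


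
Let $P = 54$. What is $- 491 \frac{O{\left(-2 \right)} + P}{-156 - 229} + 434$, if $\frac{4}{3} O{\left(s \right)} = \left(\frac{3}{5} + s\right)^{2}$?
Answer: $\frac{19432577}{38500} \approx 504.74$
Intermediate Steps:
$O{\left(s \right)} = \frac{3 \left(\frac{3}{5} + s\right)^{2}}{4}$
$- 491 \frac{O{\left(-2 \right)} + P}{-156 - 229} + 434 = - 491 \frac{\frac{3 \left(3 + 5 \left(-2\right)\right)^{2}}{100} + 54}{-156 - 229} + 434 = - 491 \frac{\frac{3 \left(3 - 10\right)^{2}}{100} + 54}{-385} + 434 = - 491 \left(\frac{3 \left(-7\right)^{2}}{100} + 54\right) \left(- \frac{1}{385}\right) + 434 = - 491 \left(\frac{3}{100} \cdot 49 + 54\right) \left(- \frac{1}{385}\right) + 434 = - 491 \left(\frac{147}{100} + 54\right) \left(- \frac{1}{385}\right) + 434 = - 491 \cdot \frac{5547}{100} \left(- \frac{1}{385}\right) + 434 = \left(-491\right) \left(- \frac{5547}{38500}\right) + 434 = \frac{2723577}{38500} + 434 = \frac{19432577}{38500}$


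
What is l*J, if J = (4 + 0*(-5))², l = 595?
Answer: 9520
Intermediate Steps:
J = 16 (J = (4 + 0)² = 4² = 16)
l*J = 595*16 = 9520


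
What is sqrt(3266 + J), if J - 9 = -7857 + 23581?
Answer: 3*sqrt(2111) ≈ 137.84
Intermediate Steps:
J = 15733 (J = 9 + (-7857 + 23581) = 9 + 15724 = 15733)
sqrt(3266 + J) = sqrt(3266 + 15733) = sqrt(18999) = 3*sqrt(2111)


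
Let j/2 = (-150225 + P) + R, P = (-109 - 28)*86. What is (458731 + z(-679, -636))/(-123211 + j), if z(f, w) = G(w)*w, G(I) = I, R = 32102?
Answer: -45433/20159 ≈ -2.2537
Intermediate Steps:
P = -11782 (P = -137*86 = -11782)
z(f, w) = w**2 (z(f, w) = w*w = w**2)
j = -259810 (j = 2*((-150225 - 11782) + 32102) = 2*(-162007 + 32102) = 2*(-129905) = -259810)
(458731 + z(-679, -636))/(-123211 + j) = (458731 + (-636)**2)/(-123211 - 259810) = (458731 + 404496)/(-383021) = 863227*(-1/383021) = -45433/20159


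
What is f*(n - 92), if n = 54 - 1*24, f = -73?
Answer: 4526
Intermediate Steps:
n = 30 (n = 54 - 24 = 30)
f*(n - 92) = -73*(30 - 92) = -73*(-62) = 4526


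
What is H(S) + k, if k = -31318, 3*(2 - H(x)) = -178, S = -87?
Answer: -93770/3 ≈ -31257.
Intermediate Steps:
H(x) = 184/3 (H(x) = 2 - 1/3*(-178) = 2 + 178/3 = 184/3)
H(S) + k = 184/3 - 31318 = -93770/3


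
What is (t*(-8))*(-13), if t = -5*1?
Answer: -520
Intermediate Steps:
t = -5
(t*(-8))*(-13) = -5*(-8)*(-13) = 40*(-13) = -520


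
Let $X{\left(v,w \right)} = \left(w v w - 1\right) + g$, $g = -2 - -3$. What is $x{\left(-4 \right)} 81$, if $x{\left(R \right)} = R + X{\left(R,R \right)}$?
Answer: $-5508$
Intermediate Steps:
$g = 1$ ($g = -2 + 3 = 1$)
$X{\left(v,w \right)} = v w^{2}$ ($X{\left(v,w \right)} = \left(w v w - 1\right) + 1 = \left(v w w - 1\right) + 1 = \left(v w^{2} - 1\right) + 1 = \left(-1 + v w^{2}\right) + 1 = v w^{2}$)
$x{\left(R \right)} = R + R^{3}$ ($x{\left(R \right)} = R + R R^{2} = R + R^{3}$)
$x{\left(-4 \right)} 81 = \left(-4 + \left(-4\right)^{3}\right) 81 = \left(-4 - 64\right) 81 = \left(-68\right) 81 = -5508$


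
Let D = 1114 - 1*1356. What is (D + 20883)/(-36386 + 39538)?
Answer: 20641/3152 ≈ 6.5485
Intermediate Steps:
D = -242 (D = 1114 - 1356 = -242)
(D + 20883)/(-36386 + 39538) = (-242 + 20883)/(-36386 + 39538) = 20641/3152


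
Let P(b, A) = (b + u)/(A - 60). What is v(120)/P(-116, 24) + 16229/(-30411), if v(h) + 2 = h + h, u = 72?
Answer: 64961843/334521 ≈ 194.19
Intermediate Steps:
v(h) = -2 + 2*h (v(h) = -2 + (h + h) = -2 + 2*h)
P(b, A) = (72 + b)/(-60 + A) (P(b, A) = (b + 72)/(A - 60) = (72 + b)/(-60 + A))
v(120)/P(-116, 24) + 16229/(-30411) = (-2 + 2*120)/(((72 - 116)/(-60 + 24))) + 16229/(-30411) = (-2 + 240)/((-44/(-36))) + 16229*(-1/30411) = 238/((-1/36*(-44))) - 16229/30411 = 238/(11/9) - 16229/30411 = 238*(9/11) - 16229/30411 = 2142/11 - 16229/30411 = 64961843/334521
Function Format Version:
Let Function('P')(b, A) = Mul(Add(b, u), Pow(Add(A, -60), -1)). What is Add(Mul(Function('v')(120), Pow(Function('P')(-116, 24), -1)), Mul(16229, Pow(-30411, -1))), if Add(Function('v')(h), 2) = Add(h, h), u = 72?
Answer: Rational(64961843, 334521) ≈ 194.19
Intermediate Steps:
Function('v')(h) = Add(-2, Mul(2, h)) (Function('v')(h) = Add(-2, Add(h, h)) = Add(-2, Mul(2, h)))
Function('P')(b, A) = Mul(Pow(Add(-60, A), -1), Add(72, b)) (Function('P')(b, A) = Mul(Add(b, 72), Pow(Add(A, -60), -1)) = Mul(Add(72, b), Pow(Add(-60, A), -1)) = Mul(Pow(Add(-60, A), -1), Add(72, b)))
Add(Mul(Function('v')(120), Pow(Function('P')(-116, 24), -1)), Mul(16229, Pow(-30411, -1))) = Add(Mul(Add(-2, Mul(2, 120)), Pow(Mul(Pow(Add(-60, 24), -1), Add(72, -116)), -1)), Mul(16229, Pow(-30411, -1))) = Add(Mul(Add(-2, 240), Pow(Mul(Pow(-36, -1), -44), -1)), Mul(16229, Rational(-1, 30411))) = Add(Mul(238, Pow(Mul(Rational(-1, 36), -44), -1)), Rational(-16229, 30411)) = Add(Mul(238, Pow(Rational(11, 9), -1)), Rational(-16229, 30411)) = Add(Mul(238, Rational(9, 11)), Rational(-16229, 30411)) = Add(Rational(2142, 11), Rational(-16229, 30411)) = Rational(64961843, 334521)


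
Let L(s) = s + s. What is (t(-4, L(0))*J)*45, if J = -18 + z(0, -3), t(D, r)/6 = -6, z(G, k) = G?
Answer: 29160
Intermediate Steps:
L(s) = 2*s
t(D, r) = -36 (t(D, r) = 6*(-6) = -36)
J = -18 (J = -18 + 0 = -18)
(t(-4, L(0))*J)*45 = -36*(-18)*45 = 648*45 = 29160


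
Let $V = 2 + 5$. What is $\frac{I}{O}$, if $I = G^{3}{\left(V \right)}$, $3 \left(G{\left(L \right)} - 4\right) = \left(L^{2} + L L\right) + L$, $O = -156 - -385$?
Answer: $\frac{59319}{229} \approx 259.04$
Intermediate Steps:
$V = 7$
$O = 229$ ($O = -156 + 385 = 229$)
$G{\left(L \right)} = 4 + \frac{L}{3} + \frac{2 L^{2}}{3}$ ($G{\left(L \right)} = 4 + \frac{\left(L^{2} + L L\right) + L}{3} = 4 + \frac{\left(L^{2} + L^{2}\right) + L}{3} = 4 + \frac{2 L^{2} + L}{3} = 4 + \frac{L + 2 L^{2}}{3} = 4 + \left(\frac{L}{3} + \frac{2 L^{2}}{3}\right) = 4 + \frac{L}{3} + \frac{2 L^{2}}{3}$)
$I = 59319$ ($I = \left(4 + \frac{1}{3} \cdot 7 + \frac{2 \cdot 7^{2}}{3}\right)^{3} = \left(4 + \frac{7}{3} + \frac{2}{3} \cdot 49\right)^{3} = \left(4 + \frac{7}{3} + \frac{98}{3}\right)^{3} = 39^{3} = 59319$)
$\frac{I}{O} = \frac{59319}{229}$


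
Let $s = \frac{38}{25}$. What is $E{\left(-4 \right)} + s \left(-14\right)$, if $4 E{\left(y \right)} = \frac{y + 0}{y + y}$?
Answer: $- \frac{4231}{200} \approx -21.155$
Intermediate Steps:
$E{\left(y \right)} = \frac{1}{8}$ ($E{\left(y \right)} = \frac{\left(y + 0\right) \frac{1}{y + y}}{4} = \frac{y \frac{1}{2 y}}{4} = \frac{1}{4} \cdot \frac{1}{2} = \frac{1}{8}$)
$s = \frac{38}{25}$ ($s = 38 \cdot \frac{1}{25} = \frac{38}{25} \approx 1.52$)
$E{\left(-4 \right)} + s \left(-14\right) = \frac{1}{8} + \frac{38}{25} \left(-14\right) = \frac{1}{8} - \frac{532}{25} = - \frac{4231}{200}$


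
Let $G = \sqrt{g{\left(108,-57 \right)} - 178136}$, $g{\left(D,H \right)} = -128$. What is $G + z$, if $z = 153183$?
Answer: $153183 + 2 i \sqrt{44566} \approx 1.5318 \cdot 10^{5} + 422.21 i$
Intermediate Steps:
$G = 2 i \sqrt{44566}$ ($G = \sqrt{-128 - 178136} = \sqrt{-178264} = 2 i \sqrt{44566} \approx 422.21 i$)
$G + z = 2 i \sqrt{44566} + 153183 = 153183 + 2 i \sqrt{44566}$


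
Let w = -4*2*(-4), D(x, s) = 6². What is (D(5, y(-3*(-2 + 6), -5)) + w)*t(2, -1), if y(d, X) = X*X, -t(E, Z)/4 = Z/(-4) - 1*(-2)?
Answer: -612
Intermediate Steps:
t(E, Z) = -8 + Z (t(E, Z) = -4*(Z/(-4) - 1*(-2)) = -4*(Z*(-¼) + 2) = -4*(-Z/4 + 2) = -4*(2 - Z/4) = -8 + Z)
y(d, X) = X²
D(x, s) = 36
w = 32 (w = -8*(-4) = 32)
(D(5, y(-3*(-2 + 6), -5)) + w)*t(2, -1) = (36 + 32)*(-8 - 1) = 68*(-9) = -612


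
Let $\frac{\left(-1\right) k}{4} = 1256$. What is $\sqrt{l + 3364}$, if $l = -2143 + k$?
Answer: $i \sqrt{3803} \approx 61.668 i$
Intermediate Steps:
$k = -5024$ ($k = \left(-4\right) 1256 = -5024$)
$l = -7167$ ($l = -2143 - 5024 = -7167$)
$\sqrt{l + 3364} = \sqrt{-7167 + 3364} = \sqrt{-3803} = i \sqrt{3803}$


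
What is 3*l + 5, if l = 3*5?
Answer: 50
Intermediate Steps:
l = 15
3*l + 5 = 3*15 + 5 = 45 + 5 = 50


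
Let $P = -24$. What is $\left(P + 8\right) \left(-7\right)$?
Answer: $112$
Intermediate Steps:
$\left(P + 8\right) \left(-7\right) = \left(-24 + 8\right) \left(-7\right) = \left(-16\right) \left(-7\right) = 112$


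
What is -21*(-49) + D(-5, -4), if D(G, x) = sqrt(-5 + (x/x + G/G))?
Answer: 1029 + I*sqrt(3) ≈ 1029.0 + 1.732*I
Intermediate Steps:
D(G, x) = I*sqrt(3) (D(G, x) = sqrt(-5 + (1 + 1)) = sqrt(-5 + 2) = sqrt(-3) = I*sqrt(3))
-21*(-49) + D(-5, -4) = -21*(-49) + I*sqrt(3) = 1029 + I*sqrt(3)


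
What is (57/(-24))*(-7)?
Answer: 133/8 ≈ 16.625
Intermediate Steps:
(57/(-24))*(-7) = (57*(-1/24))*(-7) = -19/8*(-7) = 133/8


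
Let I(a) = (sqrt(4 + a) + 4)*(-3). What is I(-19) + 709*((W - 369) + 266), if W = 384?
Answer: 199217 - 3*I*sqrt(15) ≈ 1.9922e+5 - 11.619*I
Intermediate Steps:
I(a) = -12 - 3*sqrt(4 + a) (I(a) = (4 + sqrt(4 + a))*(-3) = -12 - 3*sqrt(4 + a))
I(-19) + 709*((W - 369) + 266) = (-12 - 3*sqrt(4 - 19)) + 709*((384 - 369) + 266) = (-12 - 3*I*sqrt(15)) + 709*(15 + 266) = (-12 - 3*I*sqrt(15)) + 709*281 = (-12 - 3*I*sqrt(15)) + 199229 = 199217 - 3*I*sqrt(15)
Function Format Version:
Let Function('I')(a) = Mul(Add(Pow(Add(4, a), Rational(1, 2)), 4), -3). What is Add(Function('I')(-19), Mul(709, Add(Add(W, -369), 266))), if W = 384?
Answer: Add(199217, Mul(-3, I, Pow(15, Rational(1, 2)))) ≈ Add(1.9922e+5, Mul(-11.619, I))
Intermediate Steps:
Function('I')(a) = Add(-12, Mul(-3, Pow(Add(4, a), Rational(1, 2)))) (Function('I')(a) = Mul(Add(4, Pow(Add(4, a), Rational(1, 2))), -3) = Add(-12, Mul(-3, Pow(Add(4, a), Rational(1, 2)))))
Add(Function('I')(-19), Mul(709, Add(Add(W, -369), 266))) = Add(Add(-12, Mul(-3, Pow(Add(4, -19), Rational(1, 2)))), Mul(709, Add(Add(384, -369), 266))) = Add(Add(-12, Mul(-3, Pow(-15, Rational(1, 2)))), Mul(709, Add(15, 266))) = Add(Add(-12, Mul(-3, Mul(I, Pow(15, Rational(1, 2))))), Mul(709, 281)) = Add(Add(-12, Mul(-3, I, Pow(15, Rational(1, 2)))), 199229) = Add(199217, Mul(-3, I, Pow(15, Rational(1, 2))))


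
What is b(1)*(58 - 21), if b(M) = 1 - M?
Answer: 0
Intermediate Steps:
b(1)*(58 - 21) = (1 - 1*1)*(58 - 21) = (1 - 1)*37 = 0*37 = 0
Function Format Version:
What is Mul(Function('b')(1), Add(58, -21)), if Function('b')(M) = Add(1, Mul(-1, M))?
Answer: 0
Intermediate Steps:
Mul(Function('b')(1), Add(58, -21)) = Mul(Add(1, Mul(-1, 1)), Add(58, -21)) = Mul(Add(1, -1), 37) = Mul(0, 37) = 0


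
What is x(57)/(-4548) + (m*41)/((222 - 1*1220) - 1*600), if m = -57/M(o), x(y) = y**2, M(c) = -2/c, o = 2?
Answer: -2636763/1211284 ≈ -2.1768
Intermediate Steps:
m = 57 (m = -57*(-1/1) = -57/((-2*1/2)) = -57/(-1) = -57*(-1) = 57)
x(57)/(-4548) + (m*41)/((222 - 1*1220) - 1*600) = 57**2/(-4548) + (57*41)/((222 - 1*1220) - 1*600) = 3249*(-1/4548) + 2337/((222 - 1220) - 600) = -1083/1516 + 2337/(-998 - 600) = -1083/1516 + 2337/(-1598) = -1083/1516 + 2337*(-1/1598) = -1083/1516 - 2337/1598 = -2636763/1211284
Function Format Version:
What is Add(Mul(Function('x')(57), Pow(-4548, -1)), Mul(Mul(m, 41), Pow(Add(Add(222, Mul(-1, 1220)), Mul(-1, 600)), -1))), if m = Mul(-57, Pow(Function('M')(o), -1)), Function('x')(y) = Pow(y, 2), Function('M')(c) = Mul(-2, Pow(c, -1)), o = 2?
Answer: Rational(-2636763, 1211284) ≈ -2.1768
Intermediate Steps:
m = 57 (m = Mul(-57, Pow(Mul(-2, Pow(2, -1)), -1)) = Mul(-57, Pow(Mul(-2, Rational(1, 2)), -1)) = Mul(-57, Pow(-1, -1)) = Mul(-57, -1) = 57)
Add(Mul(Function('x')(57), Pow(-4548, -1)), Mul(Mul(m, 41), Pow(Add(Add(222, Mul(-1, 1220)), Mul(-1, 600)), -1))) = Add(Mul(Pow(57, 2), Pow(-4548, -1)), Mul(Mul(57, 41), Pow(Add(Add(222, Mul(-1, 1220)), Mul(-1, 600)), -1))) = Add(Mul(3249, Rational(-1, 4548)), Mul(2337, Pow(Add(Add(222, -1220), -600), -1))) = Add(Rational(-1083, 1516), Mul(2337, Pow(Add(-998, -600), -1))) = Add(Rational(-1083, 1516), Mul(2337, Pow(-1598, -1))) = Add(Rational(-1083, 1516), Mul(2337, Rational(-1, 1598))) = Add(Rational(-1083, 1516), Rational(-2337, 1598)) = Rational(-2636763, 1211284)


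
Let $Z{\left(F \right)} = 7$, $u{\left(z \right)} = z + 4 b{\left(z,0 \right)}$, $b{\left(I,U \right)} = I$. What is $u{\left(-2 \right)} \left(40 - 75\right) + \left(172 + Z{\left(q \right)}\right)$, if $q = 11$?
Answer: $529$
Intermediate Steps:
$u{\left(z \right)} = 5 z$ ($u{\left(z \right)} = z + 4 z = 5 z$)
$u{\left(-2 \right)} \left(40 - 75\right) + \left(172 + Z{\left(q \right)}\right) = 5 \left(-2\right) \left(40 - 75\right) + \left(172 + 7\right) = - 10 \left(40 - 75\right) + 179 = \left(-10\right) \left(-35\right) + 179 = 350 + 179 = 529$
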